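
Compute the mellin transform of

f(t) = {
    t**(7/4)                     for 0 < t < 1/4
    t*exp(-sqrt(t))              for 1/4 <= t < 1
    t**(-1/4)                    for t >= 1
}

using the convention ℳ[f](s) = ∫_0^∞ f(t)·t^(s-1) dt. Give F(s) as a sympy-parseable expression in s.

(8*2**(2*s)*(4*s - 1)*(4*s + 7)*uppergamma(2*s + 2, 1/2) - 8*2**(2*s)*(4*s - 1)*(4*s + 7)*uppergamma(2*s + 2, 1) - 16*2**(2*s)*(4*s + 7) + sqrt(2)*(4*s - 1))/(4*2**(2*s)*(4*s - 1)*(4*s + 7))
  -7/4 < Re(s) < 1/4

remove the shared t-power first: t**(3/4) on [0, 1/4); exp(-sqrt(t)) on [1/4, 1); t**(-5/4) on [1, ∞)
reversing the power substitution: t**(3/2) on [0, 1/2); exp(-t) on [1/2, 1); t**(-5/2) on [1, ∞)
linearity at 1/4, 1 turns ℳ[f](s) into 3 summed integrals
piece [0, 1/4): integrate t**(7/4) against the kernel
on [1/4, 1): add ∫ t*exp(-sqrt(t))·t^(s-1) dt
over [1, ∞), the kernel integral of t**(-1/4) enters the sum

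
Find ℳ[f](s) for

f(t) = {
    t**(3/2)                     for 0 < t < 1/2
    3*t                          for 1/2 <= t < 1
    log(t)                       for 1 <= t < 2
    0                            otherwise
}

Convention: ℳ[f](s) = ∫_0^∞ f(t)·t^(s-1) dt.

(-2*2**(2*s)*(s + 1)*(2*s + 3) + 6*2**s*s**2*(2*s + 3) + 2*2**s*(s + 1)*(2*s + 3) + 4**s*s*(s + 1)*(2*s + 3)*log(4) + sqrt(2)*s**2*(s + 1) - 3*s**2*(2*s + 3))/(2*2**s*s**2*(s + 1)*(2*s + 3))
  Re(s) > -3/2

cuts at 1/2, 1: linearity sums the 3 kernel integrals
over [0, 1/2), the kernel integral of t**(3/2) enters the sum
∫ over [1/2, 1) of 3*t·t^(s-1) joins the sum
∫ over [1, 2) of log(t)·t^(s-1) joins the sum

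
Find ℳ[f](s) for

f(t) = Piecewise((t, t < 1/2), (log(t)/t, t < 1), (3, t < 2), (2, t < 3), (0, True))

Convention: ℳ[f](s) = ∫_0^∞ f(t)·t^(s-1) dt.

(2*2**(2*s)*(s + 1)*(s**2 - 2*s + 1) - 2*2**s*s*(s + 1) - 6*2**s*(s + 1)*(s**2 - 2*s + 1) + 4*6**s*(s + 1)*(s**2 - 2*s + 1) + 4*s**2*(s + 1)*log(2) - 4*s*(s + 1)*log(2) + 4*s*(s + 1) + s*(s**2 - 2*s + 1))/(2*2**s*s*(s + 1)*(s**2 - 2*s + 1))
  Re(s) > -1

linearity at 1/2, 1, 2 turns ℳ[f](s) into 4 summed integrals
on [0, 1/2): add ∫ t·t^(s-1) dt
segment 1/2 to 1 holds log(t)/t; add its integral
for t in [1, 2): the term is ∫ 3·t^(s-1)
[2, 3) adds the kernel integral of 2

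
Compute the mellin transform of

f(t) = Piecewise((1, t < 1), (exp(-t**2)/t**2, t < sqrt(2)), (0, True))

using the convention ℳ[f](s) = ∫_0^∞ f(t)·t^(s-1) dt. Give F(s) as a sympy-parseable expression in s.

undo the power substitution: 1 on [0, 1); exp(-t)/t on [1, 2)
back out the shared t-power: t on [0, 1); exp(-t) on [1, 2)
integrate the 2 segments split at 1, then add the results
∫ over [0, 1) of 1·t^(s-1) joins the sum
∫ exp(-t**2)/t**2·t^(s-1) over [1, sqrt(2))

uppergamma(s/2 - 1, 1)/2 - uppergamma(s/2 - 1, 2)/2 + 1/s
  Re(s) > 0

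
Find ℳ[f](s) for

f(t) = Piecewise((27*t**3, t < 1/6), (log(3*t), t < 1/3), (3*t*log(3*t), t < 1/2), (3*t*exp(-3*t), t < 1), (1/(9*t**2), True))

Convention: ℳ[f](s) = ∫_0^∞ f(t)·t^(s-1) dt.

undo the common scale on t: t**3 on [0, 1/2); log(t) on [1/2, 1); t*log(t) on [1, 3/2); …
invert the shared t-power to get t**2 on [0, 1/2); log(t)/t on [1/2, 1); log(t) on [1, 3/2); …
treat the 5 regions marked off by 1/6, 1/3, 1/2, 1 separately and sum
[0, 1/6) adds the kernel integral of 27*t**3
[1/6, 1/3) adds the kernel integral of log(3*t)
on [1/3, 1/2): add ∫ 3*t*log(3*t)·t^(s-1) dt
between 1/2 and 1 the integrand is 3*t*exp(-3*t)·t^(s-1)
segment [1, ∞) carries 1/(9*t**2); integrate it

(72*2**s*(s - 2)*(s + 1)**2*(s + 3)*(2*s - (s + 1)**2 + 1)*uppergamma(s + 1, 3/2) - 72*2**s*(s - 2)*(s + 1)**2*(s + 3)*(2*s - (s + 1)**2 + 1)*uppergamma(s + 1, 3) + 72*2**s*(s - 2)*(s + 1)**2*(s + 3) + 72*2**s*(s - 2)*(s + 3)*(2*s - (s + 1)**2 + 1) + 3**s*(s - 2)*(s + 1)*(s + 3)*(-108*log(2) + 108*log(3))*(2*s - (s + 1)**2 + 1) - 108*3**s*(s - 2)*(s + 3)*(2*s - (s + 1)**2 + 1) - 8*6**s*(s + 1)**2*(s + 3)*(2*s - (s + 1)**2 + 1) - 72*(s - 2)*(s + 1)**3*(s + 3)*log(2) - 72*(s - 2)*(s + 1)**2*(s + 3) + 72*(s - 2)*(s + 1)**2*(s + 3)*log(2) + 9*(s - 2)*(s + 1)**2*(2*s - (s + 1)**2 + 1))/(72*6**s*(s - 2)*(s + 1)**2*(s + 3)*(2*s - (s + 1)**2 + 1))
  -3 < Re(s) < 2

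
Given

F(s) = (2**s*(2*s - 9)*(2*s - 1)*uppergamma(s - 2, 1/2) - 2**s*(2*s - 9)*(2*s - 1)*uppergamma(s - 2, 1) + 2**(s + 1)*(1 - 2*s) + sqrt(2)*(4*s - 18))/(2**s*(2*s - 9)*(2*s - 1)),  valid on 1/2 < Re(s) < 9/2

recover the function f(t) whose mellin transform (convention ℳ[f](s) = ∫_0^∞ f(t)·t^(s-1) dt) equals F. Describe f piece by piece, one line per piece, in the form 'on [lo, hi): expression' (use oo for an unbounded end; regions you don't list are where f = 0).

remove the shared t-power first: sqrt(t) on [0, 1/2); exp(-t)/t on [1/2, 1); t**(-7/2) on [1, ∞)
reversing the shared t-power: t**(3/2) on [0, 1/2); exp(-t) on [1/2, 1); t**(-5/2) on [1, ∞)
treat the 3 regions marked off by 1/2, 1 separately and sum
∫ over [0, 1/2) of 1/sqrt(t)·t^(s-1) joins the sum
on [1/2, 1): add ∫ exp(-t)/t**2·t^(s-1) dt
∫ t**(-9/2)·t^(s-1) over [1, ∞)

on [0, 1/2): 1/sqrt(t)
on [1/2, 1): exp(-t)/t**2
on [1, oo): t**(-9/2)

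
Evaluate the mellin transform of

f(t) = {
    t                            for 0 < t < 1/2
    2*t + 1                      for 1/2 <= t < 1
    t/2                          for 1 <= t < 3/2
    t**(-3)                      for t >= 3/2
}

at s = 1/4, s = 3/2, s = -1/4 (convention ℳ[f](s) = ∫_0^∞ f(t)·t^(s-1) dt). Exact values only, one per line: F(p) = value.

cuts at 1/2, 1, 3/2: linearity sums the 4 kernel integrals
segment 0 to 1/2 holds t; add its integral
∫ (2*t + 1)·t^(s-1) over [1/2, 1)
on [1, 3/2) integrate f = t/2 against the kernel
segment [3/2, ∞) carries t**(-3); integrate it

F(1/4) = 2**(3/4)*(-6534 + 1051*3**(1/4) + 7722*2**(1/4))/2970
F(3/2) = -13*sqrt(2)/60 + 403*sqrt(6)/1080 + 19/15
F(-1/4) = 2**(1/4)*(-1053*2**(3/4) + 383*3**(3/4) + 3510)/1053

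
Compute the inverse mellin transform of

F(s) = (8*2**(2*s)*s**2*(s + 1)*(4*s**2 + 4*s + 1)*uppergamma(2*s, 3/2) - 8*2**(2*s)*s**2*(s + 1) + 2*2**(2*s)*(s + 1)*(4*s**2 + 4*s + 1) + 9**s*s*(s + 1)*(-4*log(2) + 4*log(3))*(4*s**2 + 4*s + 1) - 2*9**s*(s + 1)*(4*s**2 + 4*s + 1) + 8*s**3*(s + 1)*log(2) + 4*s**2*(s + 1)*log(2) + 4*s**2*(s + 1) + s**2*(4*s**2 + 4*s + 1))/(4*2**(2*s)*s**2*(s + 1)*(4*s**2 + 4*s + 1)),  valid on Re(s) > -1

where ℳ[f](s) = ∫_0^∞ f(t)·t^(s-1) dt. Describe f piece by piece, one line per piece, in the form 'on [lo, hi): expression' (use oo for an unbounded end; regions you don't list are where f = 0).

the power substitution comes off first: t**2 on [0, 1/2); t*log(t) on [1/2, 1); log(t) on [1, 3/2); …
breakpoints 1/4, 1, 9/4: one integral from each of the 4 segments
on [0, 1/4): add ∫ t·t^(s-1) dt
the [1/4, 1) slice contributes ∫ sqrt(t)*log(sqrt(t))·t^(s-1) dt
on [1, 9/4): add ∫ log(sqrt(t))·t^(s-1) dt
∫ over [9/4, ∞) of exp(-sqrt(t))·t^(s-1) joins the sum

on [0, 1/4): t
on [1/4, 1): sqrt(t)*log(sqrt(t))
on [1, 9/4): log(sqrt(t))
on [9/4, oo): exp(-sqrt(t))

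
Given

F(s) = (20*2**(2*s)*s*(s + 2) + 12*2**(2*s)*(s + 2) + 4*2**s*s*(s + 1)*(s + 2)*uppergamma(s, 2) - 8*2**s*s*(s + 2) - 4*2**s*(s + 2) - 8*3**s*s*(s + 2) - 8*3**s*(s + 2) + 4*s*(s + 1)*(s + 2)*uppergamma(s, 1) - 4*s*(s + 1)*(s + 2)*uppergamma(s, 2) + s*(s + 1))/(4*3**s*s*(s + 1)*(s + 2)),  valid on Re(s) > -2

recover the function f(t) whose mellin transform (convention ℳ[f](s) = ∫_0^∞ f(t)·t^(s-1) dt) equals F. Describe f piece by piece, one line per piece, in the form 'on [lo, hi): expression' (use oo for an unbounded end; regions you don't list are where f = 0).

peel off the common scale on t: t**2 on [0, 1/2); exp(-2*t) on [1/2, 1); t + 1 on [1, 3/2); …
linearity at 1/3, 2/3, 1, 4/3 turns ℳ[f](s) into 5 summed integrals
over [0, 1/3), the kernel integral of 9*t**2/4 enters the sum
segment 1/3 to 2/3 holds exp(-3*t); add its integral
for t in [2/3, 1): the term is ∫ (3*t/2 + 1)·t^(s-1)
∫ over [1, 4/3) of (3*t/2 + 3)·t^(s-1) joins the sum
segment [4/3, ∞) carries exp(-3*t/2); integrate it

on [0, 1/3): 9*t**2/4
on [1/3, 2/3): exp(-3*t)
on [2/3, 1): 3*t/2 + 1
on [1, 4/3): 3*t/2 + 3
on [4/3, oo): exp(-3*t/2)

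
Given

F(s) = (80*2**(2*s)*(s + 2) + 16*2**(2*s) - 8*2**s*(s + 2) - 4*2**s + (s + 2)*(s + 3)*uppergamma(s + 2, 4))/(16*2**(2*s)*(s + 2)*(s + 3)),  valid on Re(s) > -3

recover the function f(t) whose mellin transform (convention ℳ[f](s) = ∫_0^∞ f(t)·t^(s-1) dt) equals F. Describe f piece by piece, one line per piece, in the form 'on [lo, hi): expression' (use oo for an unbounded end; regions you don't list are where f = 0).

on [0, 1/2): 2*t**3
on [1/2, 1): t**2*(4*t + 1)
on [1, oo): t**2*exp(-4*t)

back out the shared t-power: 2*t on [0, 1/2); 4*t + 1 on [1/2, 1); exp(-4*t) on [1, ∞)
strip the common scale on t: t on [0, 1); 2*t + 1 on [1, 2); exp(-2*t) on [2, ∞)
decompose at 1/2, 1; ℳ[f](s) sums the 3 pieces' integrals
the [0, 1/2) slice contributes ∫ 2*t**3·t^(s-1) dt
between 1/2 and 1 the integrand is t**2*(4*t + 1)·t^(s-1)
piece [1, ∞): integrate t**2*exp(-4*t) against the kernel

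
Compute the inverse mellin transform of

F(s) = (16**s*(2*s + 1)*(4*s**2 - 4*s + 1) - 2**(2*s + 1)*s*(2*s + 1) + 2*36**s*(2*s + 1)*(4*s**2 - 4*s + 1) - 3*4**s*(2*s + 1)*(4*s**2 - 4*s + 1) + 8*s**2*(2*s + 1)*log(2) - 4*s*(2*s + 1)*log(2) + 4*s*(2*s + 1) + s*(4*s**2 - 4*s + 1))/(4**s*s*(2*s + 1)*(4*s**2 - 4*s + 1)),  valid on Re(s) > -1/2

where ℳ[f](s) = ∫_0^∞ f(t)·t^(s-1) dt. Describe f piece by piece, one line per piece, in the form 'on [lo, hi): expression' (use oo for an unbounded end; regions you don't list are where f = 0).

remove the power substitution first: t on [0, 1/2); log(t)/t on [1/2, 1); 3 on [1, 2); …
split f at 1/4, 1, 4: ℳ[f](s) collects 4 kernel integrals
on [0, 1/4) integrate f = sqrt(t) against the kernel
on [1/4, 1): add ∫ log(sqrt(t))/sqrt(t)·t^(s-1) dt
∫ 3·t^(s-1) over [1, 4)
for t in [4, 9): the term is ∫ 2·t^(s-1)

on [0, 1/4): sqrt(t)
on [1/4, 1): log(sqrt(t))/sqrt(t)
on [1, 4): 3
on [4, 9): 2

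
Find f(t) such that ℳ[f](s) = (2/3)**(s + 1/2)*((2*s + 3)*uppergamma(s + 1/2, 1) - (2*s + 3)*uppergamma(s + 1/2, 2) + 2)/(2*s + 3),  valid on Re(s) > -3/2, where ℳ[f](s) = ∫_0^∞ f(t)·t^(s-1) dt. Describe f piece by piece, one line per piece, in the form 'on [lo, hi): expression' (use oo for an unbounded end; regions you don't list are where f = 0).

on [0, 2/3): 3*t**(3/2)/2
on [2/3, 4/3): sqrt(t)*exp(-3*t/2)

the shared t-power comes off first: 3*t/2 on [0, 2/3); exp(-3*t/2) on [2/3, 4/3)
undo the common scale on t: t on [0, 1); exp(-t) on [1, 2)
along the cuts 2/3, ℳ[f](s) splits into 2 integrals
the [0, 2/3) slice contributes ∫ 3*t**(3/2)/2·t^(s-1) dt
∫ sqrt(t)*exp(-3*t/2)·t^(s-1) over [2/3, 4/3)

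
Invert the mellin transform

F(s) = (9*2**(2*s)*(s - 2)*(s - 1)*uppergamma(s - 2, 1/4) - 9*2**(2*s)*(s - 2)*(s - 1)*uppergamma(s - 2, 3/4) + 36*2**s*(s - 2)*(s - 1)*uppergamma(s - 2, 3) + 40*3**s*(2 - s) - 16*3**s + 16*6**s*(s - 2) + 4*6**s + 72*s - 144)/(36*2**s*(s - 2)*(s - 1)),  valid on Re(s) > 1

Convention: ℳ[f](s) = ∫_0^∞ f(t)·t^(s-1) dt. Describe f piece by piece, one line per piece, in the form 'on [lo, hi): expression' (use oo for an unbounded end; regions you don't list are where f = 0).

back out the shared t-power: 1 on [0, 1/2); exp(-t/2)/t on [1/2, 3/2); (t + 1)/t on [3/2, 3); …
the shared t-power comes off first: t on [0, 1/2); exp(-t/2) on [1/2, 3/2); t + 1 on [3/2, 3); …
f breaks at 1/2, 3/2, 3 into 4 integrals to sum
[0, 1/2) adds the kernel integral of 1/t
piece [1/2, 3/2): integrate exp(-t/2)/t**2 against the kernel
on [3/2, 3): add ∫ (t + 1)/t**2·t^(s-1) dt
between 3 and ∞ the integrand is exp(-t)/t**2·t^(s-1)

on [0, 1/2): 1/t
on [1/2, 3/2): exp(-t/2)/t**2
on [3/2, 3): (t + 1)/t**2
on [3, oo): exp(-t)/t**2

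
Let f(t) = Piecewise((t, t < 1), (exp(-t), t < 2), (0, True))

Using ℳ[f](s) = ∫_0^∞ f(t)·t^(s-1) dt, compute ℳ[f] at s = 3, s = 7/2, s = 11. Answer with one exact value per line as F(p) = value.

F(3) = -10*exp(-2) + 1/4 + 5*exp(-1)
F(7/2) = (-918*sqrt(2) + (-135*sqrt(pi)*erfc(sqrt(2)) + 16 + 135*sqrt(pi)*erfc(1))*exp(2) + 522*E)*exp(-2)/72
F(11) = -26813184*exp(-2) + 1/12 + 9864101*exp(-1)

treat the 2 regions marked off by 1 separately and sum
[0, 1) adds the kernel integral of t
for t in [1, 2): the term is ∫ exp(-t)·t^(s-1)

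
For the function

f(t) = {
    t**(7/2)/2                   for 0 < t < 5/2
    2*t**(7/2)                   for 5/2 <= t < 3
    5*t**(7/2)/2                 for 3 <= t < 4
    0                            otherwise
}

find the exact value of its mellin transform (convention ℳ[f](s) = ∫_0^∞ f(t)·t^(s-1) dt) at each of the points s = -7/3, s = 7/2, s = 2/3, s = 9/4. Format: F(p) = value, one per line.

F(-7/3) = -45*2**(5/6)*5**(1/6)/28 - 9*3**(1/6)/7 + 60*2**(1/3)/7
F(7/2) = 9971449/1792
F(2/3) = -225*2**(5/6)*5**(1/6)/32 - 243*3**(1/6)/25 + 768*2**(1/3)/5
F(9/4) = -9375*2**(1/4)*5**(3/4)/736 - 486*3**(3/4)/23 + 20480*sqrt(2)/23

the 3 pieces separated at 5/2, 3 each add one integral
∫ over [0, 5/2) of t**(7/2)/2·t^(s-1) joins the sum
for t in [5/2, 3): the term is ∫ 2*t**(7/2)·t^(s-1)
between 3 and 4 the integrand is 5*t**(7/2)/2·t^(s-1)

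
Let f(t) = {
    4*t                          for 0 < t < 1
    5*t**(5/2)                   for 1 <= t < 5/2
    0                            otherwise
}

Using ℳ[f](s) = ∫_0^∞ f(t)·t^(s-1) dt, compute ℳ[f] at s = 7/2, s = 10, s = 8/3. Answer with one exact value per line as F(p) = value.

F(7/2) = 234439/1152
F(10) = -2/55 + 48828125*sqrt(10)/4096
F(8/3) = 42/341 + 46875*2**(5/6)*5**(1/6)/992

split f at 1: ℳ[f](s) collects 2 kernel integrals
on [0, 1): add ∫ 4*t·t^(s-1) dt
on [1, 5/2) integrate f = 5*t**(5/2) against the kernel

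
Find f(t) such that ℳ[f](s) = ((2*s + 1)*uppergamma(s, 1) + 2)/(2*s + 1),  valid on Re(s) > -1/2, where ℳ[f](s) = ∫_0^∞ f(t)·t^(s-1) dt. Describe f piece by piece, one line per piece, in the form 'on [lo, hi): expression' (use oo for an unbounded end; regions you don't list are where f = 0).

on [0, 1): sqrt(t)
on [1, oo): exp(-t)

integrate the 2 segments split at 1, then add the results
over [0, 1), the kernel integral of sqrt(t) enters the sum
segment [1, ∞) carries exp(-t); integrate it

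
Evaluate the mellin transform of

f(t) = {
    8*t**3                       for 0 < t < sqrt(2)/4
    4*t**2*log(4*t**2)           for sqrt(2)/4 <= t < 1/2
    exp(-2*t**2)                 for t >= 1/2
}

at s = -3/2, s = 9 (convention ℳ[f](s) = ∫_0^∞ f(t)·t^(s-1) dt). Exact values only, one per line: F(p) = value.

the common scale on t comes off first: t**3 on [0, sqrt(2)/2); t**2*log(t**2) on [sqrt(2)/2, 1); exp(-t**2/2) on [1, ∞)
remove the power substitution first: t**(3/2) on [0, 1/2); t*log(t) on [1/2, 1); exp(-t/2) on [1, ∞)
f breaks at sqrt(2)/4, 1/2 into 3 integrals to sum
the [0, sqrt(2)/4) slice contributes ∫ 8*t**3·t^(s-1) dt
on [sqrt(2)/4, 1/2): add ∫ 4*t**2*log(4*t**2)·t^(s-1) dt
on [1/2, ∞) integrate f = exp(-2*t**2) against the kernel

F(-3/2) = 2**(1/4)*(-96*2**(1/4) + 3*sqrt(2)*uppergamma(-3/4, 1/2) + 4*sqrt(2) + 24*log(2) + 96)/6
F(9) = sqrt(2)*((-1415*sqrt(2) + 48 + 264*log(2) + 9757440*sqrt(pi)*erfc(sqrt(2)/2))*exp(1/2) + 13753344*sqrt(2))*exp(-1/2)/95158272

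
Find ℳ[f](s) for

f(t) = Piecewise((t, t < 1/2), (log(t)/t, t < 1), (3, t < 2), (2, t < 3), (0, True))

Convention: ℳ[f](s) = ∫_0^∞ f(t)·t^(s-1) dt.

summing 4 kernel integrals split by 1/2, 1, 2 yields ℳ[f](s)
for t in [0, 1/2): the term is ∫ t·t^(s-1)
on [1/2, 1): add ∫ log(t)/t·t^(s-1) dt
segment 1 to 2 holds 3; add its integral
piece [2, 3): integrate 2 against the kernel

(2*2**(2*s)*(s + 1)*(s**2 - 2*s + 1) - 2*2**s*s*(s + 1) - 6*2**s*(s + 1)*(s**2 - 2*s + 1) + 4*6**s*(s + 1)*(s**2 - 2*s + 1) + 4*s**2*(s + 1)*log(2) - 4*s*(s + 1)*log(2) + 4*s*(s + 1) + s*(s**2 - 2*s + 1))/(2*2**s*s*(s + 1)*(s**2 - 2*s + 1))
  Re(s) > -1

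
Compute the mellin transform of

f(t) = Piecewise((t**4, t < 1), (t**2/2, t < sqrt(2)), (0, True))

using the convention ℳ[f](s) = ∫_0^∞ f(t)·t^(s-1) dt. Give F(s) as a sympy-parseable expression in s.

(2**(s/2 + 1)*(s + 4) + s)/(2*(s + 2)*(s + 4))
  Re(s) > -4

back out the power substitution: t**2 on [0, 1); t/2 on [1, 2)
remove the shared t-power first: t on [0, 1); 1/2 on [1, 2)
f breaks at 1 into 2 integrals to sum
for t in [0, 1): the term is ∫ t**4·t^(s-1)
on [1, sqrt(2)): add ∫ t**2/2·t^(s-1) dt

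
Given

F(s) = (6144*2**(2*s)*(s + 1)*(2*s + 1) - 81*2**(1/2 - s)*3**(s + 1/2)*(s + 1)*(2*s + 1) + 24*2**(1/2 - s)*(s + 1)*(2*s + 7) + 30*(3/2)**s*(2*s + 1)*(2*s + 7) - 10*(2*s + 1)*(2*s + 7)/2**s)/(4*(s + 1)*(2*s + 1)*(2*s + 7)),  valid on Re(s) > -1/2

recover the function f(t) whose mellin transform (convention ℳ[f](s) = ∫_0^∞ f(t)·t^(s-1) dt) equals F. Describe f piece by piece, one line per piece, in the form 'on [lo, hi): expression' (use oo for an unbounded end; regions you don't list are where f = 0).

f breaks at 1/2, 3/2 into 3 integrals to sum
on [0, 1/2) integrate f = 6*sqrt(t) against the kernel
piece [1/2, 3/2): integrate 5*t against the kernel
∫ over [3/2, 4) of 6*t**(7/2)·t^(s-1) joins the sum

on [0, 1/2): 6*sqrt(t)
on [1/2, 3/2): 5*t
on [3/2, 4): 6*t**(7/2)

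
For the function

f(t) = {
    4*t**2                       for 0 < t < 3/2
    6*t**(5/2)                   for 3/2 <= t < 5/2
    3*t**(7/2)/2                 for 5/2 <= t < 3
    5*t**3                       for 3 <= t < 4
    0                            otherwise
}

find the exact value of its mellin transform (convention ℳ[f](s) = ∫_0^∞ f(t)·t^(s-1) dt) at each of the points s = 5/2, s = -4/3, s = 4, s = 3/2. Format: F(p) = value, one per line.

F(5/2) = -2430*sqrt(3)/11 + 9*sqrt(6)/4 + 29442801/14080
F(-4/3) = -9*3**(2/3) - 27*2**(5/6)*3**(1/6)/7 + 81*3**(1/6)/13 + 3*2**(1/3)*3**(2/3) + 3105*2**(5/6)*5**(1/6)/728 + 24*2**(1/3)
F(4) = -2187*sqrt(6)/416 + 171875*sqrt(10)/3328 + 2187*sqrt(3)/5 + 2273221/224
F(3/2) = -90*sqrt(3) + 27*sqrt(6)/14 + 1910857/2880

slice at 3/2, 5/2, 3, transform all 4 pieces, and sum them
between 0 and 3/2 the integrand is 4*t**2·t^(s-1)
∫ over [3/2, 5/2) of 6*t**(5/2)·t^(s-1) joins the sum
segment [5/2, 3) carries 3*t**(7/2)/2; integrate it
segment 3 to 4 holds 5*t**3; add its integral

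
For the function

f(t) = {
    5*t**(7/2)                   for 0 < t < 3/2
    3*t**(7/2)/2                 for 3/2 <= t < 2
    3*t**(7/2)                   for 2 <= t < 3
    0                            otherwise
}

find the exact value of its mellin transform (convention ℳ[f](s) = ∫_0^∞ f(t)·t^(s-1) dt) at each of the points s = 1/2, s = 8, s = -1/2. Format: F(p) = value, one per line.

F(1/2) = 7575/128
F(8) = -6144*sqrt(2)/23 + 1240029*sqrt(6)/94208 + 1062882*sqrt(3)/23
F(-1/2) = 431/16

along the cuts 3/2, 2, ℳ[f](s) splits into 3 integrals
piece [0, 3/2): integrate 5*t**(7/2) against the kernel
on [3/2, 2): add ∫ 3*t**(7/2)/2·t^(s-1) dt
on [2, 3) integrate f = 3*t**(7/2) against the kernel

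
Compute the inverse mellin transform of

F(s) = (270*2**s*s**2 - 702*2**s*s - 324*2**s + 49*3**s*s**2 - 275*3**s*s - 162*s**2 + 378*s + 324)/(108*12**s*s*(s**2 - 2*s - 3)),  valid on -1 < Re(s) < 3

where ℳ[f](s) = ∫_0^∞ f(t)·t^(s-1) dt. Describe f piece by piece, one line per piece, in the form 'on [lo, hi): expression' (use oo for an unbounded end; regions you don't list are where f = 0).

on [0, 1/12): 6*t
on [1/12, 1/6): 12*t + 1
on [1/6, 1/4): 3*t
on [1/4, oo): 1/(216*t**3)

reversing the common scale on t: 3*t on [0, 1/6); 6*t + 1 on [1/6, 1/3); 3*t/2 on [1/3, 1/2); …
strip the common scale on t: t on [0, 1/2); 2*t + 1 on [1/2, 1); t/2 on [1, 3/2); …
cuts at 1/12, 1/6, 1/4: linearity sums the 4 kernel integrals
the [0, 1/12) slice contributes ∫ 6*t·t^(s-1) dt
segment [1/12, 1/6) carries (12*t + 1); integrate it
∫ over [1/6, 1/4) of 3*t·t^(s-1) joins the sum
on [1/4, ∞): add ∫ 1/(216*t**3)·t^(s-1) dt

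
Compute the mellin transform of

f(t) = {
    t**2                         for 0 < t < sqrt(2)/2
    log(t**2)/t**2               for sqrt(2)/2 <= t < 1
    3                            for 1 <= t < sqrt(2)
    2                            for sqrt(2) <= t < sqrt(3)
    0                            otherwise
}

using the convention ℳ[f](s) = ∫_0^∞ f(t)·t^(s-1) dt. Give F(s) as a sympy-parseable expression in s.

back out the power substitution: t on [0, 1/2); log(t)/t on [1/2, 1); 3 on [1, 2); …
the 4 pieces separated at sqrt(2)/2, 1, sqrt(2) each add one integral
piece [0, sqrt(2)/2): integrate t**2 against the kernel
for t in [sqrt(2)/2, 1): the term is ∫ log(t**2)/t**2·t^(s-1)
segment 1 to sqrt(2) holds 3; add its integral
∫ over [sqrt(2), sqrt(3)) of 2·t^(s-1) joins the sum

(sqrt(2)/2)**s*(-4*2**(s/2)*s*(s + 2) - 6*2**(s/2)*(s + 2)*(s**2 - 4*s + 4) + 2*2**s*(s + 2)*(s**2 - 4*s + 4) + 4*6**(s/2)*(s + 2)*(s**2 - 4*s + 4) + 4*s**2*(s + 2)*log(2) - 8*s*(s + 2)*log(2) + 8*s*(s + 2) + s*(s**2 - 4*s + 4))/(2*s*(s + 2)*(s**2 - 4*s + 4))
  Re(s) > -2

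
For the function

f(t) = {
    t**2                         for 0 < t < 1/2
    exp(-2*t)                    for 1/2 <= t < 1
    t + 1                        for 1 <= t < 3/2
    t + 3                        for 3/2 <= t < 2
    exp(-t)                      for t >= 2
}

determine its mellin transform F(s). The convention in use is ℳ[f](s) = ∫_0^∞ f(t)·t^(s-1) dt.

(20*2**(2*s)*s*(s + 2) + 12*2**(2*s)*(s + 2) + 4*2**s*s*(s + 1)*(s + 2)*uppergamma(s, 2) - 8*2**s*s*(s + 2) - 4*2**s*(s + 2) - 8*3**s*s*(s + 2) - 8*3**s*(s + 2) + 4*s*(s + 1)*(s + 2)*uppergamma(s, 1) - 4*s*(s + 1)*(s + 2)*uppergamma(s, 2) + s*(s + 1))/(4*2**s*s*(s + 1)*(s + 2))
  Re(s) > -2

linearity at 1/2, 1, 3/2, 2 turns ℳ[f](s) into 5 summed integrals
∫ over [0, 1/2) of t**2·t^(s-1) joins the sum
the [1/2, 1) slice contributes ∫ exp(-2*t)·t^(s-1) dt
segment 1 to 3/2 holds (t + 1); add its integral
segment [3/2, 2) carries (t + 3); integrate it
on [2, ∞) integrate f = exp(-t) against the kernel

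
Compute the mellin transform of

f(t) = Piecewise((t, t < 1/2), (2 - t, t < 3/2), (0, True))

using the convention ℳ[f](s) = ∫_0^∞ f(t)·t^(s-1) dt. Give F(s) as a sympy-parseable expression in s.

the 2 pieces separated at 1/2 each add one integral
on [0, 1/2): add ∫ t·t^(s-1) dt
∫ over [1/2, 3/2) of (2 - t)·t^(s-1) joins the sum

(3**s*s + 4*3**s - 2*s - 4)/(2*2**s*s*(s + 1))
  Re(s) > -1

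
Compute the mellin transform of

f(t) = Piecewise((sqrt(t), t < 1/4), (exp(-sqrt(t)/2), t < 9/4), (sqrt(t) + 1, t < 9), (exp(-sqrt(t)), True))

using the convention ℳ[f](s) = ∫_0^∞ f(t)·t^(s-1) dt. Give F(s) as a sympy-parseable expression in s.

undo the power substitution: t on [0, 1/2); exp(-t/2) on [1/2, 3/2); t + 1 on [3/2, 3); …
slice at 1/4, 9/4, 9, transform all 4 pieces, and sum them
over [0, 1/4), the kernel integral of sqrt(t) enters the sum
∫ over [1/4, 9/4) of exp(-sqrt(t)/2)·t^(s-1) joins the sum
piece [9/4, 9): integrate (sqrt(t) + 1) against the kernel
between 9 and ∞ the integrand is exp(-sqrt(t))·t^(s-1)

(2**(2*s + 1)*s*(2*s + 1)*uppergamma(2*s, 3) + 2**(4*s + 1)*s*(2*s + 1)*uppergamma(2*s, 1/4) - 2**(4*s + 1)*s*(2*s + 1)*uppergamma(2*s, 3/4) + 8*36**s*s + 36**s - 5*9**s*s - 9**s + s)/(4**s*s*(2*s + 1))
  Re(s) > -1/2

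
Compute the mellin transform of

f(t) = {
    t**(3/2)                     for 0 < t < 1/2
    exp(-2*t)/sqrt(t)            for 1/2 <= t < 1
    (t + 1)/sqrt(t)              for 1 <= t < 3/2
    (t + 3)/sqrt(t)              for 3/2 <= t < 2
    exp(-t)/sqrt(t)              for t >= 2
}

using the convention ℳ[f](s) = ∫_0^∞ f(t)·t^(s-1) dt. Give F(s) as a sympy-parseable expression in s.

2**(1/2 - s)*(10*2**(2*s)*(2*s - 1)*(2*s + 3) + 12*2**(2*s)*(2*s + 3) + 2**(s + 1/2)*(2*s - 1)*(2*s + 1)*(2*s + 3)*uppergamma(s - 1/2, 2) - 4*2**(s + 1/2)*(2*s - 1)*(2*s + 3) - 4*2**(s + 1/2)*(2*s + 3) - 8*3**(s + 1/2)*(2*s - 1)*(2*s + 3)/3 - 16*3**(s + 1/2)*(2*s + 3)/3 + 2*(2*s - 1)*(2*s + 1)*(2*s + 3)*uppergamma(s - 1/2, 1) - 2*(2*s - 1)*(2*s + 1)*(2*s + 3)*uppergamma(s - 1/2, 2) + (2*s - 1)*(2*s + 1))/(2*(2*s - 1)*(2*s + 1)*(2*s + 3))
  Re(s) > -3/2

undo the shared t-power: t on [0, 1/2); exp(-2*t)/t on [1/2, 1); (t + 1)/t on [1, 3/2); …
peel off the shared t-power: t**2 on [0, 1/2); exp(-2*t) on [1/2, 1); t + 1 on [1, 3/2); …
decompose at 1/2, 1, 3/2, 2; ℳ[f](s) sums the 5 pieces' integrals
the [0, 1/2) slice contributes ∫ t**(3/2)·t^(s-1) dt
on [1/2, 1) integrate f = exp(-2*t)/sqrt(t) against the kernel
[1, 3/2) adds the kernel integral of (t + 1)/sqrt(t)
on [3/2, 2) integrate f = (t + 3)/sqrt(t) against the kernel
between 2 and ∞ the integrand is exp(-t)/sqrt(t)·t^(s-1)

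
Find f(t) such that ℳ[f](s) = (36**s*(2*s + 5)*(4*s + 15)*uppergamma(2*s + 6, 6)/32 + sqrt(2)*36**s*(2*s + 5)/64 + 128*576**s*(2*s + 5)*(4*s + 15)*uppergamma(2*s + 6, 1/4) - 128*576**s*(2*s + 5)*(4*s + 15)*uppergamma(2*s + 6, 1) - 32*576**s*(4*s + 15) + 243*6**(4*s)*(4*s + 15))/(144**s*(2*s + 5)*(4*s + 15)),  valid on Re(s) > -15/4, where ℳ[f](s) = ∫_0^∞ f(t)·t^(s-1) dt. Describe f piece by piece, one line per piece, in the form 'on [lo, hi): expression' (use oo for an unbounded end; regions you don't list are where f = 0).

remove the shared t-power first: t**(7/4) on [0, 1/4); t*exp(-sqrt(t)/2) on [1/4, 4); sqrt(t)/2 on [4, 9); …
invert the shared t-power to get t**(3/4) on [0, 1/4); exp(-sqrt(t)/2) on [1/4, 4); 1/(2*sqrt(t)) on [4, 9); …
peel off the power substitution: t**(3/2) on [0, 1/2); exp(-t/2) on [1/2, 2); 1/(2*t) on [2, 3); …
summing 4 kernel integrals split by 1/4, 4, 9 yields ℳ[f](s)
∫ over [0, 1/4) of t**(15/4)·t^(s-1) joins the sum
∫ t**3*exp(-sqrt(t)/2)·t^(s-1) over [1/4, 4)
over [4, 9), the kernel integral of t**(5/2)/2 enters the sum
on [9, ∞) integrate f = t**3*exp(-2*sqrt(t)) against the kernel

on [0, 1/4): t**(15/4)
on [1/4, 4): t**3*exp(-sqrt(t)/2)
on [4, 9): t**(5/2)/2
on [9, oo): t**3*exp(-2*sqrt(t))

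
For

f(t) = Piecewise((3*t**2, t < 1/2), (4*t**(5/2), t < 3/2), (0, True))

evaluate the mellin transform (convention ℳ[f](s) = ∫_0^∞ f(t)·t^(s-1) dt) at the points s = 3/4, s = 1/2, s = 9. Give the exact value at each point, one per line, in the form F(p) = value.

treat the 2 regions marked off by 1/2 separately and sum
over [0, 1/2), the kernel integral of 3*t**2 enters the sum
segment [1/2, 3/2) carries 4*t**(5/2); integrate it

F(3/4) = 2**(1/4)*(-22*sqrt(2) + 39 + 594*sqrt(2)*3**(1/4))/286
F(1/2) = 3*sqrt(2)/20 + 13/3
F(9) = -sqrt(2)/11776 + 3/22528 + 177147*sqrt(6)/11776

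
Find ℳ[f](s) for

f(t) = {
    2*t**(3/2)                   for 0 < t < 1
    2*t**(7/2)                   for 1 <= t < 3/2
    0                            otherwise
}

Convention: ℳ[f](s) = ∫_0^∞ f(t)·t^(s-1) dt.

treat the 2 regions marked off by 1 separately and sum
segment [0, 1) carries 2*t**(3/2); integrate it
on [1, 3/2) integrate f = 2*t**(7/2) against the kernel

4*((3/2)**(s + 7/2)*(2*s + 3) + 4)/((2*s + 3)*(2*s + 7))
  Re(s) > -3/2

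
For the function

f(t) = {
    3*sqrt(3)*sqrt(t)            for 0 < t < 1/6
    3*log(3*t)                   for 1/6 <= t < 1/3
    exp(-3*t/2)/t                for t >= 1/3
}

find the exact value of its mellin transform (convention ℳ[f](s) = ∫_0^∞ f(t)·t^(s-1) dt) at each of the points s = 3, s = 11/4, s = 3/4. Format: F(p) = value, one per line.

F(3) = -7/648 + sqrt(2)/504 + log(2)/216 + 2*exp(-1/2)/3
F(11/4) = 6**(1/4)*(-416*2**(3/4) + 104 + 121*sqrt(2) + 286*log(2) + 12584*sqrt(2)*uppergamma(7/4, 1/2))/56628
F(3/4) = 6**(1/4)*(-80*2**(3/4) + 18*sqrt(2) + 45*sqrt(2)*uppergamma(-1/4, 1/2) + 60*log(2) + 80)/90

the shared t-power comes off first: 3*sqrt(3)*t**(3/2) on [0, 1/6); 3*t*log(3*t) on [1/6, 1/3); exp(-3*t/2) on [1/3, ∞)
undo the common scale on t: t**(3/2) on [0, 1/2); t*log(t) on [1/2, 1); exp(-t/2) on [1, ∞)
treat the 3 regions marked off by 1/6, 1/3 separately and sum
[0, 1/6) adds the kernel integral of 3*sqrt(3)*sqrt(t)
on [1/6, 1/3) integrate f = 3*log(3*t) against the kernel
piece [1/3, ∞): integrate exp(-3*t/2)/t against the kernel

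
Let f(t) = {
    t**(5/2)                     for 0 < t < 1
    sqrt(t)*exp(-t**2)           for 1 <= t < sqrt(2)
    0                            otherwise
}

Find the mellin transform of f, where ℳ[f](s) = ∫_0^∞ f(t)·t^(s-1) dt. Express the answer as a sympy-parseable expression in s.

((2*s + 5)*uppergamma(s/2 + 1/4, 1) - (2*s + 5)*uppergamma(s/2 + 1/4, 2) + 4)/(2*(2*s + 5))
  Re(s) > -5/2

undo the shared t-power: t**2 on [0, 1); exp(-t**2) on [1, sqrt(2))
peel off the power substitution: t on [0, 1); exp(-t) on [1, 2)
breakpoints 1: one integral from each of the 2 segments
segment 0 to 1 holds t**(5/2); add its integral
segment [1, sqrt(2)) carries sqrt(t)*exp(-t**2); integrate it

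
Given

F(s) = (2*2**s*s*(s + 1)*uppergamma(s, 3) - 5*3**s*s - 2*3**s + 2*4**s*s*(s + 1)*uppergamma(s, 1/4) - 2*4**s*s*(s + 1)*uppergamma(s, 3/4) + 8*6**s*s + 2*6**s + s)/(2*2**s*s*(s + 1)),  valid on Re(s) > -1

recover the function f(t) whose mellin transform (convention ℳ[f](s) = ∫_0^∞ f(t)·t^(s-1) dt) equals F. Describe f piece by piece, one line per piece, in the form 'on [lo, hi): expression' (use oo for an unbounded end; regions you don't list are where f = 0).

on [0, 1/2): t
on [1/2, 3/2): exp(-t/2)
on [3/2, 3): t + 1
on [3, oo): exp(-t)

summing 4 kernel integrals split by 1/2, 3/2, 3 yields ℳ[f](s)
piece [0, 1/2): integrate t against the kernel
[1/2, 3/2) adds the kernel integral of exp(-t/2)
segment [3/2, 3) carries (t + 1); integrate it
over [3, ∞), the kernel integral of exp(-t) enters the sum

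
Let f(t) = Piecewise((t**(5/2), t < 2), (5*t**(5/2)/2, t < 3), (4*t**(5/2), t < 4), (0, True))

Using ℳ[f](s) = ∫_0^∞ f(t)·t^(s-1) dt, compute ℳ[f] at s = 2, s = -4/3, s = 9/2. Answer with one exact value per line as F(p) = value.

F(2) = -27*sqrt(3) - 16*sqrt(2)/3 + 4096/9
F(-4/3) = -27*3**(1/6)/7 - 18*2**(1/6)/7 + 96*2**(1/3)/7
F(9/2) = 124127/14

along the cuts 2, 3, ℳ[f](s) splits into 3 integrals
piece [0, 2): integrate t**(5/2) against the kernel
∫ 5*t**(5/2)/2·t^(s-1) over [2, 3)
over [3, 4), the kernel integral of 4*t**(5/2) enters the sum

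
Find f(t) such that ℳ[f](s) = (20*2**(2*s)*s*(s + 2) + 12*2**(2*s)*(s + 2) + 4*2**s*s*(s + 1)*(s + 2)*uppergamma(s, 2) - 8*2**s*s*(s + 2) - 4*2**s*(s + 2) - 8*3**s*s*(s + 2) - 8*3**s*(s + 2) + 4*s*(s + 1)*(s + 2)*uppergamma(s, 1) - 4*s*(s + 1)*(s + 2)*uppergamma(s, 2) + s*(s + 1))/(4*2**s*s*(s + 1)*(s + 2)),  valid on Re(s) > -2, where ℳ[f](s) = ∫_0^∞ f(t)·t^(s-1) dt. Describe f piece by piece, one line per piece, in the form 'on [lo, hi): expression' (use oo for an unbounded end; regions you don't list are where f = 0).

on [0, 1/2): t**2
on [1/2, 1): exp(-2*t)
on [1, 3/2): t + 1
on [3/2, 2): t + 3
on [2, oo): exp(-t)

treat the 5 regions marked off by 1/2, 1, 3/2, 2 separately and sum
∫ over [0, 1/2) of t**2·t^(s-1) joins the sum
the [1/2, 1) slice contributes ∫ exp(-2*t)·t^(s-1) dt
[1, 3/2) adds the kernel integral of (t + 1)
piece [3/2, 2): integrate (t + 3) against the kernel
on [2, ∞) integrate f = exp(-t) against the kernel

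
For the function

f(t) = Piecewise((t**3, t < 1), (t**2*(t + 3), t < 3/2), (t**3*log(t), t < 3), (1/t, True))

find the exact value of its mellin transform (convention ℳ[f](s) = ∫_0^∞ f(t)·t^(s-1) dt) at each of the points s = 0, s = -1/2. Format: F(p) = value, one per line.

strip the shared t-power: t**2 on [0, 1); t*(t + 3) on [1, 3/2); t**2*log(t) on [3/2, 3); …
strip the shared t-power: t on [0, 1); t + 3 on [1, 3/2); t*log(t) on [3/2, 3); …
cuts at 1, 3/2, 3: linearity sums the 4 kernel integrals
segment [0, 1) carries t**3; integrate it
segment [1, 3/2) carries t**2*(t + 3); integrate it
for t in [3/2, 3): the term is ∫ t**3*log(t)·t^(s-1)
∫ 1/t·t^(s-1) over [3, ∞)

F(0) = 17/24 + 9*log(2)/8 + 63*log(3)/8
F(-1/2) = -922*sqrt(3)/675 - 2 + 213*sqrt(6)/100 + log(2**(9*sqrt(6)/20)*3**(-9*sqrt(6)/20 + 18*sqrt(3)/5))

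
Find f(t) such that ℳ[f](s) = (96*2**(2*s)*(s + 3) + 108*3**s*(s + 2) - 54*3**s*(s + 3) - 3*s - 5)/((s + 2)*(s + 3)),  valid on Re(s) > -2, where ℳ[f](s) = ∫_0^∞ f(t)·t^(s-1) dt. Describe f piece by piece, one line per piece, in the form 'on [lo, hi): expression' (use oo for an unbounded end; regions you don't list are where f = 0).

along the cuts 1, 3, ℳ[f](s) splits into 3 integrals
∫ t**2·t^(s-1) over [0, 1)
[1, 3) adds the kernel integral of 4*t**3
[3, 4) adds the kernel integral of 6*t**2

on [0, 1): t**2
on [1, 3): 4*t**3
on [3, 4): 6*t**2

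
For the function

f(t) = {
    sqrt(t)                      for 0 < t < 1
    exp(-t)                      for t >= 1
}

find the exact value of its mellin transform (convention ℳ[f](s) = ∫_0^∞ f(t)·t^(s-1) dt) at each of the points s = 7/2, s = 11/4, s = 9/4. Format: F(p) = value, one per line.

F(7/2) = (E*(2 + 15*sqrt(pi)*erfc(1)) + 58)*exp(-1)/8
F(11/4) = 4/13 + uppergamma(11/4, 1)
F(9/4) = 4/11 + uppergamma(9/4, 1)

linearity at 1 turns ℳ[f](s) into 2 summed integrals
between 0 and 1 the integrand is sqrt(t)·t^(s-1)
segment 1 to ∞ holds exp(-t); add its integral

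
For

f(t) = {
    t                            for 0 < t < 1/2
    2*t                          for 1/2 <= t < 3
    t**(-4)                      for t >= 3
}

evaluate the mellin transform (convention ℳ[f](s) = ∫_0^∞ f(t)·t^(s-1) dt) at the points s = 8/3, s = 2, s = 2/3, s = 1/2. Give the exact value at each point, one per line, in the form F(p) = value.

F(8/3) = 2**(1/3)*(-9 + 3910*6**(2/3))/528
F(2) = 1297/72
F(2/3) = 2**(1/3)*(-81 + 973*6**(2/3))/540
F(1/2) = sqrt(2)*(-189 + 2270*sqrt(6))/1134

summing 3 kernel integrals split by 1/2, 3 yields ℳ[f](s)
segment [0, 1/2) carries t; integrate it
segment 1/2 to 3 holds 2*t; add its integral
∫ over [3, ∞) of t**(-4)·t^(s-1) joins the sum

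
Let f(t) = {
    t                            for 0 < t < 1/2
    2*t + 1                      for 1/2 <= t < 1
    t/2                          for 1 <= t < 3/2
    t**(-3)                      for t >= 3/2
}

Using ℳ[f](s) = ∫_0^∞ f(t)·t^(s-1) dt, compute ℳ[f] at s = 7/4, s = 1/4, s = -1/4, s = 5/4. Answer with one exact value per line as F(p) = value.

the 4 pieces separated at 1/2, 1, 3/2 each add one integral
∫ t·t^(s-1) over [0, 1/2)
the [1/2, 1) slice contributes ∫ (2*t + 1)·t^(s-1) dt
∫ t/2·t^(s-1) over [1, 3/2)
on [3/2, ∞): add ∫ t**(-3)·t^(s-1) dt

F(7/4) = 2**(1/4)*(-2610 + 5299*3**(3/4) + 7740*2**(3/4))/13860
F(1/4) = 2**(3/4)*(-6534 + 1051*3**(1/4) + 7722*2**(1/4))/2970
F(-1/4) = 2**(1/4)*(-1053*2**(3/4) + 383*3**(3/4) + 3510)/1053
F(5/4) = 2**(3/4)*(-322 + 475*3**(1/4) + 924*2**(1/4))/1260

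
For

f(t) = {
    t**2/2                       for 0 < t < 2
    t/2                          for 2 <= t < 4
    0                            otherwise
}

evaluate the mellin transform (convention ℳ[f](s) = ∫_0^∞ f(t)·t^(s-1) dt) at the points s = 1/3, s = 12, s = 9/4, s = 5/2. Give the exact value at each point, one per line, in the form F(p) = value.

F(1/3) = 3*2**(1/3)*(1 + 14*2**(1/3))/28
F(12) = 234905600/91
F(9/4) = 144*2**(1/4)/221 + 128*sqrt(2)/13
F(5/2) = 40*sqrt(2)/63 + 128/7

undo the shared t-power: t/2 on [0, 2); 1/2 on [2, 4)
remove the common scale on t first: t on [0, 1); 1/2 on [1, 2)
along the cuts 2, ℳ[f](s) splits into 2 integrals
piece [0, 2): integrate t**2/2 against the kernel
over [2, 4), the kernel integral of t/2 enters the sum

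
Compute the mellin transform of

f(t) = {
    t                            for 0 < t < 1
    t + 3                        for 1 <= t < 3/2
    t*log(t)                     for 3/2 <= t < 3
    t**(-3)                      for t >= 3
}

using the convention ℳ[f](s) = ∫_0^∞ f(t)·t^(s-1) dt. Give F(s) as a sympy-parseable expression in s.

(-162*2**s*s*(s - 3)*(s**2 + 2*s + 1) - 162*2**s*(s - 3)*(s**2 + 2*s + 1) - 81*3**s*s**2*(s - 3)*(s + 1)*log(3) + 81*3**s*s**2*(s - 3)*(s + 1)*log(2) - 81*3**s*s*(s - 3)*(s + 1)*log(3) + 81*3**s*s*(s - 3)*(s + 1)*log(2) + 81*3**s*s*(s - 3)*(s + 1) + 243*3**s*s*(s - 3)*(s**2 + 2*s + 1) + 162*3**s*(s - 3)*(s**2 + 2*s + 1) + 162*6**s*s**2*(s - 3)*(s + 1)*log(3) - 162*6**s*s*(s - 3)*(s + 1) + 162*6**s*s*(s - 3)*(s + 1)*log(3) - 2*6**s*s*(s + 1)*(s**2 + 2*s + 1))/(54*2**s*s*(s - 3)*(s + 1)*(s**2 + 2*s + 1))
  -1 < Re(s) < 3

slice at 1, 3/2, 3, transform all 4 pieces, and sum them
piece [0, 1): integrate t against the kernel
∫ over [1, 3/2) of (t + 3)·t^(s-1) joins the sum
segment 3/2 to 3 holds t*log(t); add its integral
the [3, ∞) slice contributes ∫ t**(-3)·t^(s-1) dt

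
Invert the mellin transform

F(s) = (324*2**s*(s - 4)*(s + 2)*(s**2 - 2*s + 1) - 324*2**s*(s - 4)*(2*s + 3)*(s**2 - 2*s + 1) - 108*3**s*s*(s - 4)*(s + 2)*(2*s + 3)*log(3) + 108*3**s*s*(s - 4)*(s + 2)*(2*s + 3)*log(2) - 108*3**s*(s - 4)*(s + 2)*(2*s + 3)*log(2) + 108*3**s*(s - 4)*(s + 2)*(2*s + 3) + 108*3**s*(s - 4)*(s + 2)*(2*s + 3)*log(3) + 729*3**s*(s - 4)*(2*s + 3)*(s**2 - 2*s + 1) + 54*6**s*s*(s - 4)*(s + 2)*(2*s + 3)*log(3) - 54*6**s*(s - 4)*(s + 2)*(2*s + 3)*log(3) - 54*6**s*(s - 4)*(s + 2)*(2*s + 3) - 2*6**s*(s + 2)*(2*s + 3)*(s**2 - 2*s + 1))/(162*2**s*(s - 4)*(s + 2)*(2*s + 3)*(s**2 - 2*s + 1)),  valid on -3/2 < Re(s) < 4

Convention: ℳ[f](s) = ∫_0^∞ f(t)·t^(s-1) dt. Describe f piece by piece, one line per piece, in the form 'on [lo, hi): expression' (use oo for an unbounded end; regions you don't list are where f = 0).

summing 4 kernel integrals split by 1, 3/2, 3 yields ℳ[f](s)
on [0, 1): add ∫ t**(3/2)·t^(s-1) dt
on [1, 3/2): add ∫ 2*t**2·t^(s-1) dt
piece [3/2, 3): integrate log(t)/t against the kernel
[3, ∞) adds the kernel integral of t**(-4)

on [0, 1): t**(3/2)
on [1, 3/2): 2*t**2
on [3/2, 3): log(t)/t
on [3, oo): t**(-4)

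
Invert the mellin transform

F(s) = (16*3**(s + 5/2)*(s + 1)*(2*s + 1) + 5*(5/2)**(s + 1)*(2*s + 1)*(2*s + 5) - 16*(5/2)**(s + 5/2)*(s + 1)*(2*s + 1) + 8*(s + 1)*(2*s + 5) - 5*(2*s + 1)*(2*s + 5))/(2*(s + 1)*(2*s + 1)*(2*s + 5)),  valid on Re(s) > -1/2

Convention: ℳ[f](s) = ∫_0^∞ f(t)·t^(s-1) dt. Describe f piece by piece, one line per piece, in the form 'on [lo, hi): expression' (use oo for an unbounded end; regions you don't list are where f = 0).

on [0, 1): 2*sqrt(t)
on [1, 5/2): 5*t/2
on [5/2, 3): 4*t**(5/2)

slice at 1, 5/2, transform all 3 pieces, and sum them
for t in [0, 1): the term is ∫ 2*sqrt(t)·t^(s-1)
the [1, 5/2) slice contributes ∫ 5*t/2·t^(s-1) dt
over [5/2, 3), the kernel integral of 4*t**(5/2) enters the sum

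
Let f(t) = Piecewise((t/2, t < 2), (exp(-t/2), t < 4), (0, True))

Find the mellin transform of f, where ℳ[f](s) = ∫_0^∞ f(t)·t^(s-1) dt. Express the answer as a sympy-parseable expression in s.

2**s*((s + 1)*uppergamma(s, 1) - (s + 1)*uppergamma(s, 2) + 1)/(s + 1)
  Re(s) > -1

undo the common scale on t: t on [0, 1); exp(-t) on [1, 2)
breakpoints 2: one integral from each of the 2 segments
on [0, 2) integrate f = t/2 against the kernel
on [2, 4) integrate f = exp(-t/2) against the kernel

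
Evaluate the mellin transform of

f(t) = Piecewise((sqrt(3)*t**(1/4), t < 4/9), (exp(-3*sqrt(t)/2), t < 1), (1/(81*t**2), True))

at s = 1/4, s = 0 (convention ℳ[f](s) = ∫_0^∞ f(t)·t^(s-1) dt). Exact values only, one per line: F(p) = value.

remove the power substitution first: sqrt(3)*sqrt(t) on [0, 2/3); exp(-3*t/2) on [2/3, 1); 1/(81*t**4) on [1, ∞)
remove the common scale on t first: sqrt(2)*sqrt(t) on [0, 1); exp(-t) on [1, 3/2); 1/(16*t**4) on [3/2, ∞)
the common scale on t comes off first: sqrt(t) on [0, 2); exp(-t/2) on [2, 3); t**(-4) on [3, ∞)
the 3 pieces separated at 4/9, 1 each add one integral
[0, 4/9) adds the kernel integral of sqrt(3)*t**(1/4)
between 4/9 and 1 the integrand is exp(-3*sqrt(t)/2)·t^(s-1)
for t in [1, ∞): the term is ∫ 1/(81*t**2)·t^(s-1)

F(1/4) = -2*sqrt(6)*sqrt(pi)*erfc(sqrt(6)/2)/3 + 4/567 + 2*sqrt(6)*sqrt(pi)*erfc(1)/3 + 4*sqrt(3)/3
F(0) = 2*Ei(-3/2) + 1/162 - 2*Ei(-1) + 4*sqrt(2)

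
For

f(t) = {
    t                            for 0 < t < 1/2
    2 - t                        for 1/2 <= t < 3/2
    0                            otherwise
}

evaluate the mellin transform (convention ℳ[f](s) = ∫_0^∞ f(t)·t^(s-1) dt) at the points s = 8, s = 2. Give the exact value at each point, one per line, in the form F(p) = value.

F(8) = 9839/4608
F(2) = 23/24

f breaks at 1/2 into 2 integrals to sum
on [0, 1/2) integrate f = t against the kernel
on [1/2, 3/2) integrate f = (2 - t) against the kernel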